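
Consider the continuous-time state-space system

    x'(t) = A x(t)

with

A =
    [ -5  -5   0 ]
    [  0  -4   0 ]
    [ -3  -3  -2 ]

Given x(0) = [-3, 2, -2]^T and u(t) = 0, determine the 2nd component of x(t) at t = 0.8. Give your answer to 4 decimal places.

det(sI - A) = s^3 - (tr A)s^2 + (M11 + M22 + M33)s - det A, where Mii is the 2×2 principal minor of A obtained by deleting row i and column i.
tr A = (-5) + (-4) + (-2) = -11; M11 = (-4)·(-2) - 0·(-3) = 8 - 0 = 8; M22 = (-5)·(-2) - 0·(-3) = 10 - 0 = 10; M33 = (-5)·(-4) - (-5)·0 = 20 - 0 = 20; sum of minors = 38.
det A = (-5)·((-4)·(-2) - 0·(-3)) - (-5)·(0·(-2) - 0·(-3)) + 0·(0·(-3) - (-4)·(-3)) = (-5)·8 - (-5)·0 + 0·(-12) = -40.
So p(s) = det(sI - A) = s^3 + 11s^2 + 38s + 40.
Rational-root test: any integer root divides 40. Testing small divisors, s = -2 works: p(-2) = -8 + 44 + (-76) + 40 = 0, so (s + 2) is a factor.
Dividing, p(s) = (s + 2)(s^2 + 9s + 20).
Factor s^2 + 9s + 20: two numbers with sum -9 and product 20 are -4 and -5, so s^2 + 9s + 20 = (s + 4)(s + 5).
Hence p(s) = (s + 2) (s + 4) (s + 5), with roots -5, -4, -2.
The eigenvalues -5, -4, -2 are distinct and real, so A is diagonalisable and x(t) = e^{At} x(0) = V diag(e^{λ_i t}) V^{-1} x(0), where the columns of V are the eigenvectors.
λ = -5: A - (-5)I = [[0, -5, 0], [0, 1, 0], [-3, -3, 3]]. v must be orthogonal to every row; (row 1) × (row 3) = [-15, 0, -15], so take v_1 = [1, 0, 1]^T.
λ = -4: A - (-4)I = [[-1, -5, 0], [0, 0, 0], [-3, -3, 2]]. v must be orthogonal to every row; (row 1) × (row 3) = [-10, 2, -12], so take v_2 = [-5, 1, -6]^T.
λ = -2: A - (-2)I = [[-3, -5, 0], [0, -2, 0], [-3, -3, 0]]. v must be orthogonal to every row; (row 1) × (row 2) = [0, 0, 6], so take v_3 = [0, 0, -1]^T.
V = [v_1 v_2 v_3] = [[1, -5, 0], [0, 1, 0], [1, -6, -1]] has det V = -1, so V^{-1} = adj(V)/det V = [[1, 5, 0], [0, 1, 0], [1, -1, -1]].
Modal coordinates z(0) = V^{-1} x(0): 1·(-3) + 5·2 + 0·(-2) = 7; 0·(-3) + 1·2 + 0·(-2) = 2; 1·(-3) + (-1)·2 + (-1)·(-2) = -3; so z(0) = [7, 2, -3]^T.
x_2(t) = Σ_i (v_i)_2 · z_i(0) · e^{λ_i t} (row 2 of V times the modal terms).
x_2(0.8) = 0·7·e^{-5·0.8} + 1·2·e^{-4·0.8} + 0·(-3)·e^{-2·0.8} = 0·0.018316 + 2·0.040762 + 0·0.201897 = 0.0815.

0.0815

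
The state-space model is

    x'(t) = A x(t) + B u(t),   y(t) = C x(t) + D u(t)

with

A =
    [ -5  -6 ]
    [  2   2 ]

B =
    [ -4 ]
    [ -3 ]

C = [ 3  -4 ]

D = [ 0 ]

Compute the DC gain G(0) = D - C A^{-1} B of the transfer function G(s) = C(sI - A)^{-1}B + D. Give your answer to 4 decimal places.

85.0000

G(0) = C(-A)^{-1}B + D = -C A^{-1} B + D.
det A = 2, so A^{-1} = (1/2)·adj(A) = [[1, 3], [-1, -5/2]]
A^{-1} B = [-13, 23/2]^T
C A^{-1} B = -85
G(0) = D - C A^{-1} B = 0 - (-85) = 85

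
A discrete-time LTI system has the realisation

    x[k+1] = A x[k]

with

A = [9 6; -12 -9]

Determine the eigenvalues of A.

-3, 3

det(zI - A) = z^2 - (tr A)z + det A, with tr A = 9 + (-9) = 0 and det A = 9·(-9) - 6·(-12) = -81 - (-72) = -9.
So p(z) = det(zI - A) = z^2 - 9.
Factor z^2 - 9: two numbers with sum 0 and product -9 are 3 and -3, so z^2 - 9 = (z - 3)(z + 3).
Hence p(z) = (z - 3) (z + 3), with roots -3, 3.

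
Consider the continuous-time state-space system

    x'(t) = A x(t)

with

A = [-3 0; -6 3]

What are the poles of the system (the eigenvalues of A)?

-3, 3

det(sI - A) = s^2 - (tr A)s + det A, with tr A = (-3) + 3 = 0 and det A = (-3)·3 - 0·(-6) = -9 - 0 = -9.
So p(s) = det(sI - A) = s^2 - 9.
Factor s^2 - 9: two numbers with sum 0 and product -9 are 3 and -3, so s^2 - 9 = (s - 3)(s + 3).
Hence p(s) = (s - 3) (s + 3), with roots -3, 3.
At least one eigenvalue has non-negative real part, so the system is not asymptotically stable.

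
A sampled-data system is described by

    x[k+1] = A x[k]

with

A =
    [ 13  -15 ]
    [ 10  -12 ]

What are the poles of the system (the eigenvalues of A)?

-2, 3

det(zI - A) = z^2 - (tr A)z + det A, with tr A = 13 + (-12) = 1 and det A = 13·(-12) - (-15)·10 = -156 - (-150) = -6.
So p(z) = det(zI - A) = z^2 - z - 6.
Factor z^2 - z - 6: two numbers with sum 1 and product -6 are 3 and -2, so z^2 - z - 6 = (z - 3)(z + 2).
Hence p(z) = (z - 3) (z + 2), with roots -2, 3.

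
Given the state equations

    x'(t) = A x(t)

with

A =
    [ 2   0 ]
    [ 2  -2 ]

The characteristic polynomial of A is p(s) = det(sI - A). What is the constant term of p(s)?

-4

For a 2×2 matrix, det(sI - A) = s^2 - (tr A)s + det A.
tr A = 0, det A = -4.
So p(s) = s^2 - 4.
The constant term is -4.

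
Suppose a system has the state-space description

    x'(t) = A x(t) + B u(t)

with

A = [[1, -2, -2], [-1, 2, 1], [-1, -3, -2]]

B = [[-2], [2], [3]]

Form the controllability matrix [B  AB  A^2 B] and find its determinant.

-620

AB = [[-12], [9], [-10]]
A^2B = [[-10], [20], [5]]
Controllability matrix C = [B  AB  A^2B] = [[-2, -12, -10], [2, 9, 20], [3, -10, 5]]
Expanding along the first row, det(C) = (-2)·(9·5 - 20·(-10)) - (-12)·(2·5 - 20·3) + (-10)·(2·(-10) - 9·3) = (-2)·245 - (-12)·(-50) + (-10)·(-47) = -620
Since det(C) ≠ 0, rank(C) = 3 and the system is completely controllable.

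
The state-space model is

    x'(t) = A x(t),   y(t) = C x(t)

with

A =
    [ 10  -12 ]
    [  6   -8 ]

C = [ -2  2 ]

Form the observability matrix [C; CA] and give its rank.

1

CA = [[-8, 8]]
Observability matrix O = [C; CA] = [[-2, 2], [-8, 8]]
Every row of O is a scalar multiple of row 1 = [-2, 2] (multipliers 1, 4), so the rows span a one-dimensional space.
O ≠ 0, hence rank(O) = 1.
rank(O) = 1 < n = 2, so the pair (A, C) is not completely observable.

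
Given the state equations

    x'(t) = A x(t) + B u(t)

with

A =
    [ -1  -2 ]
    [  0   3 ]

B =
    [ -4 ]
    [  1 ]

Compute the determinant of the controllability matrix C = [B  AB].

-14

AB = [[2], [3]]
Controllability matrix C = [B  AB] = [[-4, 2], [1, 3]]
det(C) = (-4)·3 - 2·1 = -12 - 2 = -14
Since det(C) ≠ 0, rank(C) = 2 and the system is completely controllable.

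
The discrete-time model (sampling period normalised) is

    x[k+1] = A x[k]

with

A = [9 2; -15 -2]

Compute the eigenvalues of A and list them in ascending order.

3, 4

det(zI - A) = z^2 - (tr A)z + det A, with tr A = 9 + (-2) = 7 and det A = 9·(-2) - 2·(-15) = -18 - (-30) = 12.
So p(z) = det(zI - A) = z^2 - 7z + 12.
Factor z^2 - 7z + 12: two numbers with sum 7 and product 12 are 4 and 3, so z^2 - 7z + 12 = (z - 4)(z - 3).
Hence p(z) = (z - 4) (z - 3), with roots 3, 4.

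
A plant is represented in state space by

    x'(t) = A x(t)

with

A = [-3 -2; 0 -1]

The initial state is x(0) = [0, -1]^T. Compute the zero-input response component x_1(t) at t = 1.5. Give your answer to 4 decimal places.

det(sI - A) = s^2 - (tr A)s + det A, with tr A = (-3) + (-1) = -4 and det A = (-3)·(-1) - (-2)·0 = 3 - 0 = 3.
So p(s) = det(sI - A) = s^2 + 4s + 3.
Factor s^2 + 4s + 3: two numbers with sum -4 and product 3 are -1 and -3, so s^2 + 4s + 3 = (s + 1)(s + 3).
Hence p(s) = (s + 1) (s + 3), with roots -3, -1.
The eigenvalues -3, -1 are distinct and real, so A is diagonalisable and x(t) = e^{At} x(0) = V diag(e^{λ_i t}) V^{-1} x(0), where the columns of V are the eigenvectors.
λ = -3: A - (-3)I = [[0, -2], [0, 2]]. Row 1 gives 0·v1 + (-2)·v2 = 0, so take v_1 = [1, 0]^T.
λ = -1: A - (-1)I = [[-2, -2], [0, 0]]. Row 1 gives (-2)·v1 + (-2)·v2 = 0, so take v_2 = [1, -1]^T.
V = [v_1 v_2] = [[1, 1], [0, -1]] has det V = -1, so V^{-1} = adj(V)/det V = [[1, 1], [0, -1]].
Modal coordinates z(0) = V^{-1} x(0): 1·0 + 1·(-1) = -1; 0·0 + (-1)·(-1) = 1; so z(0) = [-1, 1]^T.
x_1(t) = Σ_i (v_i)_1 · z_i(0) · e^{λ_i t} (row 1 of V times the modal terms).
x_1(1.5) = 1·(-1)·e^{-3·1.5} + 1·1·e^{-1·1.5} = (-1)·0.011109 + 1·0.223130 = 0.2120.

0.2120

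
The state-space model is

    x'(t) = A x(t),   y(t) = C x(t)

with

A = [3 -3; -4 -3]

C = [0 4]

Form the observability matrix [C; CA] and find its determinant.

64

CA = [[-16, -12]]
Observability matrix O = [C; CA] = [[0, 4], [-16, -12]]
det(O) = 0·(-12) - 4·(-16) = 0 - (-64) = 64
Since det(O) ≠ 0, rank(O) = 2 and the system is completely observable.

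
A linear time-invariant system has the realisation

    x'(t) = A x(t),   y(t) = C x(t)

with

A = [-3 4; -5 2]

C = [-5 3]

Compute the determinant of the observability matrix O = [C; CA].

70

CA = [[0, -14]]
Observability matrix O = [C; CA] = [[-5, 3], [0, -14]]
det(O) = (-5)·(-14) - 3·0 = 70 - 0 = 70
Since det(O) ≠ 0, rank(O) = 2 and the system is completely observable.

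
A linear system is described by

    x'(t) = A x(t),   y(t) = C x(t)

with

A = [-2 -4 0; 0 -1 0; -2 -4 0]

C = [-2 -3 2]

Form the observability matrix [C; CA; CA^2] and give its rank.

2

CA = [[0, 3, 0]]
CA^2 = [[0, -3, 0]]
Observability matrix O = [C; CA; CA^2] = [[-2, -3, 2], [0, 3, 0], [0, -3, 0]]
The columns c1, c2, c3 of O are linearly dependent: c1 + c3 = 0 (check each entry), so rank(O) ≤ 2.
The 2×2 minor from rows 1, 2, columns 1, 2 is (-2)·3 - (-3)·0 = -6 - 0 = -6 ≠ 0, so rank(O) = 2.
rank(O) = 2 < n = 3, so the pair (A, C) is not completely observable.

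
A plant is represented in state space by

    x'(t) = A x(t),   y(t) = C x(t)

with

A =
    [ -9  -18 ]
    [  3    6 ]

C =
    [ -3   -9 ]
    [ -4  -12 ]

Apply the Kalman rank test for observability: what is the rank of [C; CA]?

1

CA = [[0, 0], [0, 0]]
Observability matrix O = [C; CA] = [[-3, -9], [-4, -12], [0, 0], [0, 0]]
Every row of O is a scalar multiple of row 1 = [-3, -9] (multipliers 1, 4/3, 0, 0), so the rows span a one-dimensional space.
O ≠ 0, hence rank(O) = 1.
rank(O) = 1 < n = 2, so the pair (A, C) is not completely observable.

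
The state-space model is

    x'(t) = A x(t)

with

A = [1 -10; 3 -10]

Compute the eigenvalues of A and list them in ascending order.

det(sI - A) = s^2 - (tr A)s + det A, with tr A = 1 + (-10) = -9 and det A = 1·(-10) - (-10)·3 = -10 - (-30) = 20.
So p(s) = det(sI - A) = s^2 + 9s + 20.
Factor s^2 + 9s + 20: two numbers with sum -9 and product 20 are -4 and -5, so s^2 + 9s + 20 = (s + 4)(s + 5).
Hence p(s) = (s + 4) (s + 5), with roots -5, -4.
All eigenvalues have negative real part, so the system is asymptotically stable.

-5, -4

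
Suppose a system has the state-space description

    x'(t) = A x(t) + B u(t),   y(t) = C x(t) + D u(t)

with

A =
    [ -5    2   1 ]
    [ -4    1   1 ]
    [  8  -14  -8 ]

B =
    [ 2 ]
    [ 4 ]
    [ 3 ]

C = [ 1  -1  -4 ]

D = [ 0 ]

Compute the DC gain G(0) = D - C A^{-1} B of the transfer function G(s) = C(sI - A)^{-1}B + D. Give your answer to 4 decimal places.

G(0) = C(-A)^{-1}B + D = -C A^{-1} B + D.
det A = -30, so A^{-1} = (1/-30)·adj(A) = [[-1/5, -1/15, -1/30], [4/5, -16/15, -1/30], [-8/5, 9/5, -1/10]]
A^{-1} B = [-23/30, -83/30, 37/10]^T
C A^{-1} B = -64/5
G(0) = D - C A^{-1} B = 0 - (-64/5) = 64/5 ≈ 12.8000

12.8000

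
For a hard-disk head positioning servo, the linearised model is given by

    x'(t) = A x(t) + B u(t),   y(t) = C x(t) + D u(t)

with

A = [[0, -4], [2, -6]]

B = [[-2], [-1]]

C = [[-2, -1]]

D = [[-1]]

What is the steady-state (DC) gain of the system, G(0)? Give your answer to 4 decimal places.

G(0) = C(-A)^{-1}B + D = -C A^{-1} B + D.
det A = 8, so A^{-1} = (1/8)·adj(A) = [[-3/4, 1/2], [-1/4, 0]]
A^{-1} B = [1, 1/2]^T
C A^{-1} B = -5/2
G(0) = D - C A^{-1} B = -1 - (-5/2) = 3/2 ≈ 1.5000

1.5000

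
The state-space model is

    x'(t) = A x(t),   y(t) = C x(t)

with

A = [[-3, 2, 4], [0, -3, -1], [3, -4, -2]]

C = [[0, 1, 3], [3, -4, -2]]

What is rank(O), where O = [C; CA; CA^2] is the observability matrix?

CA = [[9, -15, -7], [-15, 26, 20]]
CA^2 = [[-48, 91, 65], [105, -188, -126]]
Observability matrix O = [C; CA; CA^2] = [[0, 1, 3], [3, -4, -2], [9, -15, -7], [-15, 26, 20], [-48, 91, 65], [105, -188, -126]]
Take the 3×3 submatrix of O formed by rows 1, 2, 3: [[0, 1, 3], [3, -4, -2], [9, -15, -7]]. Its determinant is 0·((-4)·(-7) - (-2)·(-15)) - 1·(3·(-7) - (-2)·9) + 3·(3·(-15) - (-4)·9) = 0·(-2) - 1·(-3) + 3·(-9) = -24 ≠ 0.
So rank(O) ≥ 3; since O has 3 columns, rank(O) = 3.
rank(O) = 3 = n, so the pair (A, C) is completely observable.

3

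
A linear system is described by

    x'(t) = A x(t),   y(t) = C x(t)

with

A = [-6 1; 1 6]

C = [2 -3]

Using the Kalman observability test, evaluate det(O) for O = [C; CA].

CA = [[-15, -16]]
Observability matrix O = [C; CA] = [[2, -3], [-15, -16]]
det(O) = 2·(-16) - (-3)·(-15) = -32 - 45 = -77
Since det(O) ≠ 0, rank(O) = 2 and the system is completely observable.

-77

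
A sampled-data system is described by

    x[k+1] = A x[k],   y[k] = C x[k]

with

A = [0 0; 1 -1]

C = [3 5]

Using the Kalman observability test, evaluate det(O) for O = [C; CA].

CA = [[5, -5]]
Observability matrix O = [C; CA] = [[3, 5], [5, -5]]
det(O) = 3·(-5) - 5·5 = -15 - 25 = -40
Since det(O) ≠ 0, rank(O) = 2 and the system is completely observable.

-40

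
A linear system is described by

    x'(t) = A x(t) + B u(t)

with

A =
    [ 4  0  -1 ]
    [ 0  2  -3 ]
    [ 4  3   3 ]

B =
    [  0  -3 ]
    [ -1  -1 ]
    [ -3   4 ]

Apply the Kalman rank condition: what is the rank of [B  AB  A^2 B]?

AB = [[3, -16], [7, -14], [-12, -3]]
A^2B = [[24, -61], [50, -19], [-3, -115]]
Controllability matrix C = [B  AB  A^2B] = [[0, -3, 3, -16, 24, -61], [-1, -1, 7, -14, 50, -19], [-3, 4, -12, -3, -3, -115]]
Take the 3×3 submatrix of C formed by columns 1, 2, 3: [[0, -3, 3], [-1, -1, 7], [-3, 4, -12]]. Its determinant is 0·((-1)·(-12) - 7·4) - (-3)·((-1)·(-12) - 7·(-3)) + 3·((-1)·4 - (-1)·(-3)) = 0·(-16) - (-3)·33 + 3·(-7) = 78 ≠ 0.
So rank(C) ≥ 3; since C has 3 rows, rank(C) = 3.
rank(C) = 3 = n, so the pair (A, B) is completely controllable.

3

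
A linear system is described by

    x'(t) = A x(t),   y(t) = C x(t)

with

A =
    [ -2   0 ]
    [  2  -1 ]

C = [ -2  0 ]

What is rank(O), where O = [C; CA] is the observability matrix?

1

CA = [[4, 0]]
Observability matrix O = [C; CA] = [[-2, 0], [4, 0]]
Every row of O is a scalar multiple of row 1 = [-2, 0] (multipliers 1, -2), so the rows span a one-dimensional space.
O ≠ 0, hence rank(O) = 1.
rank(O) = 1 < n = 2, so the pair (A, C) is not completely observable.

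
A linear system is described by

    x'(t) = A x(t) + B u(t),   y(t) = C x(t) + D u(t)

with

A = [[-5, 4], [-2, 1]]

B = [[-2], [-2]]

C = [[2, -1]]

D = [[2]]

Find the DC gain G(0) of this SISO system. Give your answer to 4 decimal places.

0.0000

G(0) = C(-A)^{-1}B + D = -C A^{-1} B + D.
det A = 3, so A^{-1} = (1/3)·adj(A) = [[1/3, -4/3], [2/3, -5/3]]
A^{-1} B = [2, 2]^T
C A^{-1} B = 2
G(0) = D - C A^{-1} B = 2 - (2) = 0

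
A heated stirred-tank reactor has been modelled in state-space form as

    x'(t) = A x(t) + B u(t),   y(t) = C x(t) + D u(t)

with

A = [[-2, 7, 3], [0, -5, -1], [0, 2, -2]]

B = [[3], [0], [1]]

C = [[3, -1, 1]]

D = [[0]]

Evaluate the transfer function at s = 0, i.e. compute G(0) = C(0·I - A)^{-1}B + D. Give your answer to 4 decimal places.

G(0) = C(-A)^{-1}B + D = -C A^{-1} B + D.
det A = -24, so A^{-1} = (1/-24)·adj(A) = [[-1/2, -5/6, -1/3], [0, -1/6, 1/12], [0, -1/6, -5/12]]
A^{-1} B = [-11/6, 1/12, -5/12]^T
C A^{-1} B = -6
G(0) = D - C A^{-1} B = 0 - (-6) = 6

6.0000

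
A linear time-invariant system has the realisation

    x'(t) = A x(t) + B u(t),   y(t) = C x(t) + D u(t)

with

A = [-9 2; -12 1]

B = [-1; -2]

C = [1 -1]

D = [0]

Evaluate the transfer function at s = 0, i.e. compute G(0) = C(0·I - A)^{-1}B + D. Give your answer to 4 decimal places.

G(0) = C(-A)^{-1}B + D = -C A^{-1} B + D.
det A = 15, so A^{-1} = (1/15)·adj(A) = [[1/15, -2/15], [4/5, -3/5]]
A^{-1} B = [1/5, 2/5]^T
C A^{-1} B = -1/5
G(0) = D - C A^{-1} B = 0 - (-1/5) = 1/5 ≈ 0.2000

0.2000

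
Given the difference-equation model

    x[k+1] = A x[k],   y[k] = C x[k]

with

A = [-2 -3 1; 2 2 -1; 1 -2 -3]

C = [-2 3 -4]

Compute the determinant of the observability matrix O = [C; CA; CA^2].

5485

CA = [[6, 20, 7]]
CA^2 = [[35, 8, -35]]
Observability matrix O = [C; CA; CA^2] = [[-2, 3, -4], [6, 20, 7], [35, 8, -35]]
Expanding along the first row, det(O) = (-2)·(20·(-35) - 7·8) - 3·(6·(-35) - 7·35) + (-4)·(6·8 - 20·35) = (-2)·(-756) - 3·(-455) + (-4)·(-652) = 5485
Since det(O) ≠ 0, rank(O) = 3 and the system is completely observable.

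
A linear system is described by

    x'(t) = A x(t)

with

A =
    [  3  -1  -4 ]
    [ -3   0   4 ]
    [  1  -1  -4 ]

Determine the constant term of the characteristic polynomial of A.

-8

Expand det(sI - A) for the 3×3 matrix.
p(s) = s^3 + s^2 - 7s - 8.
(Check: constant term = det(-A) = (-1)^3 det A = -8; coefficient of s^2 = -tr A = 1.)
The constant term is -8.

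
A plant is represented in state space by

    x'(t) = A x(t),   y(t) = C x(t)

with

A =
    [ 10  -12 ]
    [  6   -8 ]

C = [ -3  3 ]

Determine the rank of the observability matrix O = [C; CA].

1

CA = [[-12, 12]]
Observability matrix O = [C; CA] = [[-3, 3], [-12, 12]]
Every row of O is a scalar multiple of row 1 = [-3, 3] (multipliers 1, 4), so the rows span a one-dimensional space.
O ≠ 0, hence rank(O) = 1.
rank(O) = 1 < n = 2, so the pair (A, C) is not completely observable.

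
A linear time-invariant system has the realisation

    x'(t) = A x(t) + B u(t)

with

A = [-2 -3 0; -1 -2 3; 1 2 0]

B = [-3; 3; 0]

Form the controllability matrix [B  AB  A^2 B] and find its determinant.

135

AB = [[-3], [-3], [3]]
A^2B = [[15], [18], [-9]]
Controllability matrix C = [B  AB  A^2B] = [[-3, -3, 15], [3, -3, 18], [0, 3, -9]]
Expanding along the first row, det(C) = (-3)·((-3)·(-9) - 18·3) - (-3)·(3·(-9) - 18·0) + 15·(3·3 - (-3)·0) = (-3)·(-27) - (-3)·(-27) + 15·9 = 135
Since det(C) ≠ 0, rank(C) = 3 and the system is completely controllable.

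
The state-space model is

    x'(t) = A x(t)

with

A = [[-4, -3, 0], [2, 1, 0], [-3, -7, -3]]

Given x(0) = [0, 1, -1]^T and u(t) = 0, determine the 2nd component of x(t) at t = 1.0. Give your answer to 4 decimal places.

det(sI - A) = s^3 - (tr A)s^2 + (M11 + M22 + M33)s - det A, where Mii is the 2×2 principal minor of A obtained by deleting row i and column i.
tr A = (-4) + 1 + (-3) = -6; M11 = 1·(-3) - 0·(-7) = -3 - 0 = -3; M22 = (-4)·(-3) - 0·(-3) = 12 - 0 = 12; M33 = (-4)·1 - (-3)·2 = -4 - (-6) = 2; sum of minors = 11.
det A = (-4)·(1·(-3) - 0·(-7)) - (-3)·(2·(-3) - 0·(-3)) + 0·(2·(-7) - 1·(-3)) = (-4)·(-3) - (-3)·(-6) + 0·(-11) = -6.
So p(s) = det(sI - A) = s^3 + 6s^2 + 11s + 6.
Rational-root test: any integer root divides 6. Testing small divisors, s = -1 works: p(-1) = -1 + 6 + (-11) + 6 = 0, so (s + 1) is a factor.
Dividing, p(s) = (s + 1)(s^2 + 5s + 6).
Factor s^2 + 5s + 6: two numbers with sum -5 and product 6 are -2 and -3, so s^2 + 5s + 6 = (s + 2)(s + 3).
Hence p(s) = (s + 1) (s + 2) (s + 3), with roots -3, -2, -1.
The eigenvalues -3, -2, -1 are distinct and real, so A is diagonalisable and x(t) = e^{At} x(0) = V diag(e^{λ_i t}) V^{-1} x(0), where the columns of V are the eigenvectors.
λ = -3: A - (-3)I = [[-1, -3, 0], [2, 4, 0], [-3, -7, 0]]. v must be orthogonal to every row; (row 1) × (row 2) = [0, 0, 2], so take v_1 = [0, 0, 1]^T.
λ = -2: A - (-2)I = [[-2, -3, 0], [2, 3, 0], [-3, -7, -1]]. v must be orthogonal to every row; (row 1) × (row 3) = [3, -2, 5], so take v_2 = [3, -2, 5]^T.
λ = -1: A - (-1)I = [[-3, -3, 0], [2, 2, 0], [-3, -7, -2]]. v must be orthogonal to every row; (row 1) × (row 3) = [6, -6, 12], so take v_3 = [1, -1, 2]^T.
V = [v_1 v_2 v_3] = [[0, 3, 1], [0, -2, -1], [1, 5, 2]] has det V = -1, so V^{-1} = adj(V)/det V = [[-1, 1, 1], [1, 1, 0], [-2, -3, 0]].
Modal coordinates z(0) = V^{-1} x(0): (-1)·0 + 1·1 + 1·(-1) = 0; 1·0 + 1·1 + 0·(-1) = 1; (-2)·0 + (-3)·1 + 0·(-1) = -3; so z(0) = [0, 1, -3]^T.
x_2(t) = Σ_i (v_i)_2 · z_i(0) · e^{λ_i t} (row 2 of V times the modal terms).
x_2(1.0) = 0·0·e^{-3·1.0} + (-2)·1·e^{-2·1.0} + (-1)·(-3)·e^{-1·1.0} = 0·0.049787 + (-2)·0.135335 + 3·0.367879 = 0.8330.

0.8330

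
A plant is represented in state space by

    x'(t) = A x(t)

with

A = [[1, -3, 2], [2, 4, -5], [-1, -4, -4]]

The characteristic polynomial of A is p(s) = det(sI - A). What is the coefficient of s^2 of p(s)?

-1

Expand det(sI - A) for the 3×3 matrix.
p(s) = s^3 - s^2 - 28s + 83.
(Check: constant term = det(-A) = (-1)^3 det A = 83; coefficient of s^2 = -tr A = -1.)
The coefficient of s^2 is -1.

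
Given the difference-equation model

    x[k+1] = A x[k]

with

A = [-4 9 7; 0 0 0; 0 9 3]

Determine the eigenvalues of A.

-4, 0, 3

det(zI - A) = z^3 - (tr A)z^2 + (M11 + M22 + M33)z - det A, where Mii is the 2×2 principal minor of A obtained by deleting row i and column i.
tr A = (-4) + 0 + 3 = -1; M11 = 0·3 - 0·9 = 0 - 0 = 0; M22 = (-4)·3 - 7·0 = -12 - 0 = -12; M33 = (-4)·0 - 9·0 = 0 - 0 = 0; sum of minors = -12.
det A = (-4)·(0·3 - 0·9) - 9·(0·3 - 0·0) + 7·(0·9 - 0·0) = (-4)·0 - 9·0 + 7·0 = 0.
So p(z) = det(zI - A) = z^3 + z^2 - 12z.
The constant term is 0, so p(z) = z(z^2 + z - 12).
Factor z^2 + z - 12: two numbers with sum -1 and product -12 are 3 and -4, so z^2 + z - 12 = (z - 3)(z + 4).
Hence p(z) = z (z - 3) (z + 4), with roots -4, 0, 3.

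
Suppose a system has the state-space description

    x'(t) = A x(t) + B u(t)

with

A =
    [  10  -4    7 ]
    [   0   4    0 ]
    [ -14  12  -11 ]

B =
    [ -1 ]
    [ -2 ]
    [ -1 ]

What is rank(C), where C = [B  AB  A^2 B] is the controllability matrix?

2

AB = [[-9], [-8], [1]]
A^2B = [[-51], [-32], [19]]
Controllability matrix C = [B  AB  A^2B] = [[-1, -9, -51], [-2, -8, -32], [-1, 1, 19]]
The rows r1, r2, r3 of C are linearly dependent: r1 - r2 + r3 = 0 (check each entry), so rank(C) ≤ 2.
The 2×2 minor from rows 1, 2, columns 1, 2 is (-1)·(-8) - (-9)·(-2) = 8 - 18 = -10 ≠ 0, so rank(C) = 2.
rank(C) = 2 < n = 3, so the pair (A, B) is not completely controllable.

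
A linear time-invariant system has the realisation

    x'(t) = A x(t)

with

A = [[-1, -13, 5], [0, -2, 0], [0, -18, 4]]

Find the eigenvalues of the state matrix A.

-2, -1, 4

det(sI - A) = s^3 - (tr A)s^2 + (M11 + M22 + M33)s - det A, where Mii is the 2×2 principal minor of A obtained by deleting row i and column i.
tr A = (-1) + (-2) + 4 = 1; M11 = (-2)·4 - 0·(-18) = -8 - 0 = -8; M22 = (-1)·4 - 5·0 = -4 - 0 = -4; M33 = (-1)·(-2) - (-13)·0 = 2 - 0 = 2; sum of minors = -10.
det A = (-1)·((-2)·4 - 0·(-18)) - (-13)·(0·4 - 0·0) + 5·(0·(-18) - (-2)·0) = (-1)·(-8) - (-13)·0 + 5·0 = 8.
So p(s) = det(sI - A) = s^3 - s^2 - 10s - 8.
Rational-root test: any integer root divides -8. Testing small divisors, s = -1 works: p(-1) = -1 + (-1) + 10 + (-8) = 0, so (s + 1) is a factor.
Dividing, p(s) = (s + 1)(s^2 - 2s - 8).
Factor s^2 - 2s - 8: two numbers with sum 2 and product -8 are 4 and -2, so s^2 - 2s - 8 = (s - 4)(s + 2).
Hence p(s) = (s - 4) (s + 1) (s + 2), with roots -2, -1, 4.
At least one eigenvalue has non-negative real part, so the system is not asymptotically stable.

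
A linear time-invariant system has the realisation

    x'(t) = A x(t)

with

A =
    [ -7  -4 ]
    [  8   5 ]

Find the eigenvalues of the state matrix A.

-3, 1

det(sI - A) = s^2 - (tr A)s + det A, with tr A = (-7) + 5 = -2 and det A = (-7)·5 - (-4)·8 = -35 - (-32) = -3.
So p(s) = det(sI - A) = s^2 + 2s - 3.
Factor s^2 + 2s - 3: two numbers with sum -2 and product -3 are 1 and -3, so s^2 + 2s - 3 = (s - 1)(s + 3).
Hence p(s) = (s - 1) (s + 3), with roots -3, 1.
At least one eigenvalue has non-negative real part, so the system is not asymptotically stable.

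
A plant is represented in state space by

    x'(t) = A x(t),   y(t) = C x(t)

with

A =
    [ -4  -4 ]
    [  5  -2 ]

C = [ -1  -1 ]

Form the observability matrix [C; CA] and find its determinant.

-7

CA = [[-1, 6]]
Observability matrix O = [C; CA] = [[-1, -1], [-1, 6]]
det(O) = (-1)·6 - (-1)·(-1) = -6 - 1 = -7
Since det(O) ≠ 0, rank(O) = 2 and the system is completely observable.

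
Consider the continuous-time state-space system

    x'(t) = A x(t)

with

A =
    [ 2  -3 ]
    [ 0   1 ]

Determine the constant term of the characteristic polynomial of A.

For a 2×2 matrix, det(sI - A) = s^2 - (tr A)s + det A.
tr A = 3, det A = 2.
So p(s) = s^2 - 3s + 2.
The constant term is 2.

2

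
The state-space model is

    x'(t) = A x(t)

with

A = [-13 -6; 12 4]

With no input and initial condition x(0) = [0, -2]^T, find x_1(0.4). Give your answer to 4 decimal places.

0.7987

det(sI - A) = s^2 - (tr A)s + det A, with tr A = (-13) + 4 = -9 and det A = (-13)·4 - (-6)·12 = -52 - (-72) = 20.
So p(s) = det(sI - A) = s^2 + 9s + 20.
Factor s^2 + 9s + 20: two numbers with sum -9 and product 20 are -4 and -5, so s^2 + 9s + 20 = (s + 4)(s + 5).
Hence p(s) = (s + 4) (s + 5), with roots -5, -4.
The eigenvalues -5, -4 are distinct and real, so A is diagonalisable and x(t) = e^{At} x(0) = V diag(e^{λ_i t}) V^{-1} x(0), where the columns of V are the eigenvectors.
λ = -5: A - (-5)I = [[-8, -6], [12, 9]]. Row 1 gives (-8)·v1 + (-6)·v2 = 0, so take v_1 = [3, -4]^T.
λ = -4: A - (-4)I = [[-9, -6], [12, 8]]. Row 1 gives (-9)·v1 + (-6)·v2 = 0, so take v_2 = [-2, 3]^T.
V = [v_1 v_2] = [[3, -2], [-4, 3]] has det V = 1, so V^{-1} = adj(V)/det V = [[3, 2], [4, 3]].
Modal coordinates z(0) = V^{-1} x(0): 3·0 + 2·(-2) = -4; 4·0 + 3·(-2) = -6; so z(0) = [-4, -6]^T.
x_1(t) = Σ_i (v_i)_1 · z_i(0) · e^{λ_i t} (row 1 of V times the modal terms).
x_1(0.4) = 3·(-4)·e^{-5·0.4} + (-2)·(-6)·e^{-4·0.4} = (-12)·0.135335 + 12·0.201897 = 0.7987.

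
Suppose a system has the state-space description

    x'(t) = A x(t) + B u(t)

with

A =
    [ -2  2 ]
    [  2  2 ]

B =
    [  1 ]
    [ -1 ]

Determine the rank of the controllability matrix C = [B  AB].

AB = [[-4], [0]]
Controllability matrix C = [B  AB] = [[1, -4], [-1, 0]]
det(C) = 1·0 - (-4)·(-1) = 0 - 4 = -4 ≠ 0, so rank(C) = 2.
rank(C) = 2 = n, so the pair (A, B) is completely controllable.

2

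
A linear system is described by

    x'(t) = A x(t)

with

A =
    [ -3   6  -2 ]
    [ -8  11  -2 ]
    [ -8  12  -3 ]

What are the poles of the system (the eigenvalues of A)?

-1, 1, 5

det(sI - A) = s^3 - (tr A)s^2 + (M11 + M22 + M33)s - det A, where Mii is the 2×2 principal minor of A obtained by deleting row i and column i.
tr A = (-3) + 11 + (-3) = 5; M11 = 11·(-3) - (-2)·12 = -33 - (-24) = -9; M22 = (-3)·(-3) - (-2)·(-8) = 9 - 16 = -7; M33 = (-3)·11 - 6·(-8) = -33 - (-48) = 15; sum of minors = -1.
det A = (-3)·(11·(-3) - (-2)·12) - 6·((-8)·(-3) - (-2)·(-8)) + (-2)·((-8)·12 - 11·(-8)) = (-3)·(-9) - 6·8 + (-2)·(-8) = -5.
So p(s) = det(sI - A) = s^3 - 5s^2 - s + 5.
Rational-root test: any integer root divides 5. Testing small divisors, s = -1 works: p(-1) = -1 + (-5) + 1 + 5 = 0, so (s + 1) is a factor.
Dividing, p(s) = (s + 1)(s^2 - 6s + 5).
Factor s^2 - 6s + 5: two numbers with sum 6 and product 5 are 5 and 1, so s^2 - 6s + 5 = (s - 5)(s - 1).
Hence p(s) = (s - 5) (s - 1) (s + 1), with roots -1, 1, 5.
At least one eigenvalue has non-negative real part, so the system is not asymptotically stable.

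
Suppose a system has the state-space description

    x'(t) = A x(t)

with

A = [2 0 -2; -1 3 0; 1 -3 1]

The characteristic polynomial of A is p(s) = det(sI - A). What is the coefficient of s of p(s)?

13

Expand det(sI - A) for the 3×3 matrix.
p(s) = s^3 - 6s^2 + 13s - 6.
(Check: constant term = det(-A) = (-1)^3 det A = -6; coefficient of s^2 = -tr A = -6.)
The coefficient of s is 13.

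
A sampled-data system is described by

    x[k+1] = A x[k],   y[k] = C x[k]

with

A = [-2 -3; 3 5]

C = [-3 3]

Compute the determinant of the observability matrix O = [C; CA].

-117

CA = [[15, 24]]
Observability matrix O = [C; CA] = [[-3, 3], [15, 24]]
det(O) = (-3)·24 - 3·15 = -72 - 45 = -117
Since det(O) ≠ 0, rank(O) = 2 and the system is completely observable.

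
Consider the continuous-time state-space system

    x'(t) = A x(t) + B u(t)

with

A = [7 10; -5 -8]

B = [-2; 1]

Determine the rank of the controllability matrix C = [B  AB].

AB = [[-4], [2]]
Controllability matrix C = [B  AB] = [[-2, -4], [1, 2]]
Every column of C is a scalar multiple of column 1 = [-2, 1] (multipliers 1, 2), so the columns span a one-dimensional space.
C ≠ 0, hence rank(C) = 1.
rank(C) = 1 < n = 2, so the pair (A, B) is not completely controllable.

1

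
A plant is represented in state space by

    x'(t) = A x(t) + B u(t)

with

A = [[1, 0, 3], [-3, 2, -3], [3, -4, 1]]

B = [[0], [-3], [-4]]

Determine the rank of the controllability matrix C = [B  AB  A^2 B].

3

AB = [[-12], [6], [8]]
A^2B = [[12], [24], [-52]]
Controllability matrix C = [B  AB  A^2B] = [[0, -12, 12], [-3, 6, 24], [-4, 8, -52]]
det(C) = 0·(6·(-52) - 24·8) - (-12)·((-3)·(-52) - 24·(-4)) + 12·((-3)·8 - 6·(-4)) = 0·(-504) - (-12)·252 + 12·0 = 3024 ≠ 0, so rank(C) = 3.
rank(C) = 3 = n, so the pair (A, B) is completely controllable.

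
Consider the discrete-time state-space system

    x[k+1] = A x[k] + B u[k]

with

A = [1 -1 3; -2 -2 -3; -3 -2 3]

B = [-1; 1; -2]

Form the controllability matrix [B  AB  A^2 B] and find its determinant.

AB = [[-8], [6], [-5]]
A^2B = [[-29], [19], [-3]]
Controllability matrix C = [B  AB  A^2B] = [[-1, -8, -29], [1, 6, 19], [-2, -5, -3]]
Expanding along the first row, det(C) = (-1)·(6·(-3) - 19·(-5)) - (-8)·(1·(-3) - 19·(-2)) + (-29)·(1·(-5) - 6·(-2)) = (-1)·77 - (-8)·35 + (-29)·7 = 0
Since det(C) = 0, rank(C) < 3 and the system is not completely controllable.

0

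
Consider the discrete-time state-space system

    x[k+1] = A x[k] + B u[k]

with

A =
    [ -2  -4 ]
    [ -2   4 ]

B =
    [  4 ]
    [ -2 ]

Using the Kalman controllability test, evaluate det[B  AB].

-64

AB = [[0], [-16]]
Controllability matrix C = [B  AB] = [[4, 0], [-2, -16]]
det(C) = 4·(-16) - 0·(-2) = -64 - 0 = -64
Since det(C) ≠ 0, rank(C) = 2 and the system is completely controllable.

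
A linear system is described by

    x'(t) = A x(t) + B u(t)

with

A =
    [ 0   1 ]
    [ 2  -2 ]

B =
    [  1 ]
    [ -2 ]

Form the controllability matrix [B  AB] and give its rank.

AB = [[-2], [6]]
Controllability matrix C = [B  AB] = [[1, -2], [-2, 6]]
det(C) = 1·6 - (-2)·(-2) = 6 - 4 = 2 ≠ 0, so rank(C) = 2.
rank(C) = 2 = n, so the pair (A, B) is completely controllable.

2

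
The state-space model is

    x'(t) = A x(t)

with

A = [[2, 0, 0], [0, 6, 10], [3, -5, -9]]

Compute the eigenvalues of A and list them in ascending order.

-4, 1, 2

det(sI - A) = s^3 - (tr A)s^2 + (M11 + M22 + M33)s - det A, where Mii is the 2×2 principal minor of A obtained by deleting row i and column i.
tr A = 2 + 6 + (-9) = -1; M11 = 6·(-9) - 10·(-5) = -54 - (-50) = -4; M22 = 2·(-9) - 0·3 = -18 - 0 = -18; M33 = 2·6 - 0·0 = 12 - 0 = 12; sum of minors = -10.
det A = 2·(6·(-9) - 10·(-5)) - 0·(0·(-9) - 10·3) + 0·(0·(-5) - 6·3) = 2·(-4) - 0·(-30) + 0·(-18) = -8.
So p(s) = det(sI - A) = s^3 + s^2 - 10s + 8.
Rational-root test: any integer root divides 8. Testing small divisors, s = 1 works: p(1) = 1 + 1 + (-10) + 8 = 0, so (s - 1) is a factor.
Dividing, p(s) = (s - 1)(s^2 + 2s - 8).
Factor s^2 + 2s - 8: two numbers with sum -2 and product -8 are 2 and -4, so s^2 + 2s - 8 = (s - 2)(s + 4).
Hence p(s) = (s - 2) (s - 1) (s + 4), with roots -4, 1, 2.
At least one eigenvalue has non-negative real part, so the system is not asymptotically stable.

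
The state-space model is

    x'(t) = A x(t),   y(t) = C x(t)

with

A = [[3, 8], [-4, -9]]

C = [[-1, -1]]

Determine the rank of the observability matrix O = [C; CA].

CA = [[1, 1]]
Observability matrix O = [C; CA] = [[-1, -1], [1, 1]]
Every row of O is a scalar multiple of row 1 = [-1, -1] (multipliers 1, -1), so the rows span a one-dimensional space.
O ≠ 0, hence rank(O) = 1.
rank(O) = 1 < n = 2, so the pair (A, C) is not completely observable.

1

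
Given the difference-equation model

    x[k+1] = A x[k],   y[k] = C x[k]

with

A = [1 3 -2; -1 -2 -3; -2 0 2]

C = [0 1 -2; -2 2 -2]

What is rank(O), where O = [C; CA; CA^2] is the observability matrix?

3

CA = [[3, -2, -7], [0, -10, -6]]
CA^2 = [[19, 13, -14], [22, 20, 18]]
Observability matrix O = [C; CA; CA^2] = [[0, 1, -2], [-2, 2, -2], [3, -2, -7], [0, -10, -6], [19, 13, -14], [22, 20, 18]]
Take the 3×3 submatrix of O formed by rows 1, 2, 3: [[0, 1, -2], [-2, 2, -2], [3, -2, -7]]. Its determinant is 0·(2·(-7) - (-2)·(-2)) - 1·((-2)·(-7) - (-2)·3) + (-2)·((-2)·(-2) - 2·3) = 0·(-18) - 1·20 + (-2)·(-2) = -16 ≠ 0.
So rank(O) ≥ 3; since O has 3 columns, rank(O) = 3.
rank(O) = 3 = n, so the pair (A, C) is completely observable.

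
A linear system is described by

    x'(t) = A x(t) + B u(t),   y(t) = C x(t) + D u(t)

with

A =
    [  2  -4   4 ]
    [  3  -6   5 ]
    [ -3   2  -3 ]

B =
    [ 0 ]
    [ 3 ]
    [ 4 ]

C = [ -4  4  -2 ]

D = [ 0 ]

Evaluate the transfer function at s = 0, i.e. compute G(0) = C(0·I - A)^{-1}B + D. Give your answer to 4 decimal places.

G(0) = C(-A)^{-1}B + D = -C A^{-1} B + D.
det A = -8, so A^{-1} = (1/-8)·adj(A) = [[-1, 1/2, -1/2], [3/4, -3/4, -1/4], [3/2, -1, 0]]
A^{-1} B = [-1/2, -13/4, -3]^T
C A^{-1} B = -5
G(0) = D - C A^{-1} B = 0 - (-5) = 5

5.0000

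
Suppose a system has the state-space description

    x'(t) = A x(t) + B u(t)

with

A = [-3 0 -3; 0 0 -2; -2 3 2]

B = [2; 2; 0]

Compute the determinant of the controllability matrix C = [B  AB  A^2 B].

AB = [[-6], [0], [2]]
A^2B = [[12], [-4], [16]]
Controllability matrix C = [B  AB  A^2B] = [[2, -6, 12], [2, 0, -4], [0, 2, 16]]
Expanding along the first row, det(C) = 2·(0·16 - (-4)·2) - (-6)·(2·16 - (-4)·0) + 12·(2·2 - 0·0) = 2·8 - (-6)·32 + 12·4 = 256
Since det(C) ≠ 0, rank(C) = 3 and the system is completely controllable.

256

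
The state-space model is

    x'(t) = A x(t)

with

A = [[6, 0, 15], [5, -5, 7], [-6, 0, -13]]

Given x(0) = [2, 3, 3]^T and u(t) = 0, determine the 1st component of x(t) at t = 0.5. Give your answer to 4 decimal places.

5.9773

det(sI - A) = s^3 - (tr A)s^2 + (M11 + M22 + M33)s - det A, where Mii is the 2×2 principal minor of A obtained by deleting row i and column i.
tr A = 6 + (-5) + (-13) = -12; M11 = (-5)·(-13) - 7·0 = 65 - 0 = 65; M22 = 6·(-13) - 15·(-6) = -78 - (-90) = 12; M33 = 6·(-5) - 0·5 = -30 - 0 = -30; sum of minors = 47.
det A = 6·((-5)·(-13) - 7·0) - 0·(5·(-13) - 7·(-6)) + 15·(5·0 - (-5)·(-6)) = 6·65 - 0·(-23) + 15·(-30) = -60.
So p(s) = det(sI - A) = s^3 + 12s^2 + 47s + 60.
Rational-root test: any integer root divides 60. Testing small divisors, s = -3 works: p(-3) = -27 + 108 + (-141) + 60 = 0, so (s + 3) is a factor.
Dividing, p(s) = (s + 3)(s^2 + 9s + 20).
Factor s^2 + 9s + 20: two numbers with sum -9 and product 20 are -4 and -5, so s^2 + 9s + 20 = (s + 4)(s + 5).
Hence p(s) = (s + 3) (s + 4) (s + 5), with roots -5, -4, -3.
The eigenvalues -5, -4, -3 are distinct and real, so A is diagonalisable and x(t) = e^{At} x(0) = V diag(e^{λ_i t}) V^{-1} x(0), where the columns of V are the eigenvectors.
λ = -5: A - (-5)I = [[11, 0, 15], [5, 0, 7], [-6, 0, -8]]. v must be orthogonal to every row; (row 1) × (row 2) = [0, -2, 0], so take v_1 = [0, 1, 0]^T.
λ = -4: A - (-4)I = [[10, 0, 15], [5, -1, 7], [-6, 0, -9]]. v must be orthogonal to every row; (row 1) × (row 2) = [15, 5, -10], so take v_2 = [3, 1, -2]^T.
λ = -3: A - (-3)I = [[9, 0, 15], [5, -2, 7], [-6, 0, -10]]. v must be orthogonal to every row; (row 1) × (row 2) = [30, 12, -18], so take v_3 = [5, 2, -3]^T.
V = [v_1 v_2 v_3] = [[0, 3, 5], [1, 1, 2], [0, -2, -3]] has det V = -1, so V^{-1} = adj(V)/det V = [[-1, 1, -1], [-3, 0, -5], [2, 0, 3]].
Modal coordinates z(0) = V^{-1} x(0): (-1)·2 + 1·3 + (-1)·3 = -2; (-3)·2 + 0·3 + (-5)·3 = -21; 2·2 + 0·3 + 3·3 = 13; so z(0) = [-2, -21, 13]^T.
x_1(t) = Σ_i (v_i)_1 · z_i(0) · e^{λ_i t} (row 1 of V times the modal terms).
x_1(0.5) = 0·(-2)·e^{-5·0.5} + 3·(-21)·e^{-4·0.5} + 5·13·e^{-3·0.5} = 0·0.082085 + (-63)·0.135335 + 65·0.223130 = 5.9773.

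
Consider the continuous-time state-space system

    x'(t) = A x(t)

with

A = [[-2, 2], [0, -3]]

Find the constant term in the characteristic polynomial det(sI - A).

For a 2×2 matrix, det(sI - A) = s^2 - (tr A)s + det A.
tr A = -5, det A = 6.
So p(s) = s^2 + 5s + 6.
The constant term is 6.

6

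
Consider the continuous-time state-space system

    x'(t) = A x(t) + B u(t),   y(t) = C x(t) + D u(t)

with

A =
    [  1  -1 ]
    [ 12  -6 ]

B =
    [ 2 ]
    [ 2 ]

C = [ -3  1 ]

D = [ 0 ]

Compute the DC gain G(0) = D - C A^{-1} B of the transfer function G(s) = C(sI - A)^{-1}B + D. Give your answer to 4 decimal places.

-1.3333

G(0) = C(-A)^{-1}B + D = -C A^{-1} B + D.
det A = 6, so A^{-1} = (1/6)·adj(A) = [[-1, 1/6], [-2, 1/6]]
A^{-1} B = [-5/3, -11/3]^T
C A^{-1} B = 4/3
G(0) = D - C A^{-1} B = 0 - (4/3) = -4/3 ≈ -1.3333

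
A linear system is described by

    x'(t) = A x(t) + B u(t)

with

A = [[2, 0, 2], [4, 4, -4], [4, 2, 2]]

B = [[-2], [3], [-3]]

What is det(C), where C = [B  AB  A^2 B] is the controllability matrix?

AB = [[-10], [16], [-8]]
A^2B = [[-36], [56], [-24]]
Controllability matrix C = [B  AB  A^2B] = [[-2, -10, -36], [3, 16, 56], [-3, -8, -24]]
Expanding along the first row, det(C) = (-2)·(16·(-24) - 56·(-8)) - (-10)·(3·(-24) - 56·(-3)) + (-36)·(3·(-8) - 16·(-3)) = (-2)·64 - (-10)·96 + (-36)·24 = -32
Since det(C) ≠ 0, rank(C) = 3 and the system is completely controllable.

-32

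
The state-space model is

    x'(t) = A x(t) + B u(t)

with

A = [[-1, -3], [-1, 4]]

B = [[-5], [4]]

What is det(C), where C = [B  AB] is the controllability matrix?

-77

AB = [[-7], [21]]
Controllability matrix C = [B  AB] = [[-5, -7], [4, 21]]
det(C) = (-5)·21 - (-7)·4 = -105 - (-28) = -77
Since det(C) ≠ 0, rank(C) = 2 and the system is completely controllable.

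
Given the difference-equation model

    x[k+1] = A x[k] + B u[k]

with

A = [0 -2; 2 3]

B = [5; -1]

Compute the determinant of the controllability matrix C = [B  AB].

AB = [[2], [7]]
Controllability matrix C = [B  AB] = [[5, 2], [-1, 7]]
det(C) = 5·7 - 2·(-1) = 35 - (-2) = 37
Since det(C) ≠ 0, rank(C) = 2 and the system is completely controllable.

37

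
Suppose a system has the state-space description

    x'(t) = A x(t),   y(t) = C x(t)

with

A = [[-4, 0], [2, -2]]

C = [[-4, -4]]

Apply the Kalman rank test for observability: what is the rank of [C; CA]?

CA = [[8, 8]]
Observability matrix O = [C; CA] = [[-4, -4], [8, 8]]
Every row of O is a scalar multiple of row 1 = [-4, -4] (multipliers 1, -2), so the rows span a one-dimensional space.
O ≠ 0, hence rank(O) = 1.
rank(O) = 1 < n = 2, so the pair (A, C) is not completely observable.

1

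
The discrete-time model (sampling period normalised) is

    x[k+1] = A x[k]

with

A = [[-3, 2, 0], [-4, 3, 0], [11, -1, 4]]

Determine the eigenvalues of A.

det(zI - A) = z^3 - (tr A)z^2 + (M11 + M22 + M33)z - det A, where Mii is the 2×2 principal minor of A obtained by deleting row i and column i.
tr A = (-3) + 3 + 4 = 4; M11 = 3·4 - 0·(-1) = 12 - 0 = 12; M22 = (-3)·4 - 0·11 = -12 - 0 = -12; M33 = (-3)·3 - 2·(-4) = -9 - (-8) = -1; sum of minors = -1.
det A = (-3)·(3·4 - 0·(-1)) - 2·((-4)·4 - 0·11) + 0·((-4)·(-1) - 3·11) = (-3)·12 - 2·(-16) + 0·(-29) = -4.
So p(z) = det(zI - A) = z^3 - 4z^2 - z + 4.
Rational-root test: any integer root divides 4. Testing small divisors, z = -1 works: p(-1) = -1 + (-4) + 1 + 4 = 0, so (z + 1) is a factor.
Dividing, p(z) = (z + 1)(z^2 - 5z + 4).
Factor z^2 - 5z + 4: two numbers with sum 5 and product 4 are 4 and 1, so z^2 - 5z + 4 = (z - 4)(z - 1).
Hence p(z) = (z - 4) (z - 1) (z + 1), with roots -1, 1, 4.

-1, 1, 4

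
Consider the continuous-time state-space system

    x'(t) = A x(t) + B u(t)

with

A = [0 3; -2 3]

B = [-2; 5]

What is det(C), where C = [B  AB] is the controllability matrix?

AB = [[15], [19]]
Controllability matrix C = [B  AB] = [[-2, 15], [5, 19]]
det(C) = (-2)·19 - 15·5 = -38 - 75 = -113
Since det(C) ≠ 0, rank(C) = 2 and the system is completely controllable.

-113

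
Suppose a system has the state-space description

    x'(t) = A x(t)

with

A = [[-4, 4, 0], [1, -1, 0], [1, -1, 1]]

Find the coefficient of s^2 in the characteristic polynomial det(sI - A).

4

Expand det(sI - A) for the 3×3 matrix.
p(s) = s^3 + 4s^2 - 5s.
(Check: constant term = det(-A) = (-1)^3 det A = 0; coefficient of s^2 = -tr A = 4.)
The coefficient of s^2 is 4.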